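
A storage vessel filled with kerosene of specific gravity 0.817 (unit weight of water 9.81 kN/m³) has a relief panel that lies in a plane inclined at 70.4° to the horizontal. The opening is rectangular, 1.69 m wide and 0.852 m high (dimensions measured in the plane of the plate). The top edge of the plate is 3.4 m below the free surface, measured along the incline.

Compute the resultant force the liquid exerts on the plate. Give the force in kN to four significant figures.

F ≈ 41.59 kN

γ = 0.817 × 9.81 = 8.01477 kN/m³.
Let θ = 70.4° be the plate's angle to the horizontal; measure y along the incline from where the plane meets the free surface. Vertical depth h = y·sinθ with sinθ = 0.942057.
The centroid lies 0.852/2 = 0.426 m below the top edge, so y_c = 3.4 + 0.426 = 3.826 m and h_c = 3.826 × 0.942057 = 3.60431 m.
A = 1.69 × 0.852 = 1.43988 m².
Resultant F = γ·h_c·A = 8.01477 × 3.60431 × 1.43988 = 41.5948 kN.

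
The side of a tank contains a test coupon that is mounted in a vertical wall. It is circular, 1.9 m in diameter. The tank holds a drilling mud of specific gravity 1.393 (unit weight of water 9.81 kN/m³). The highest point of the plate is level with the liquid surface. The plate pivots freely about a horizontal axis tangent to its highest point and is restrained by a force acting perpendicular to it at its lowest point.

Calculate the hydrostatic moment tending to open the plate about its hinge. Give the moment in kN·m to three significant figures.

M ≈ 43.7 kN·m

γ = 1.393 × 9.81 = 13.66533 kN/m³.
The centroid is at the centre, 0.95 m below the top of the plate, so the centroid depth is h_c = 0.95 m.
A = π(0.95)² = 2.83529 m².
Resultant F = γ·h_c·A = 13.66533 × 0.95 × 2.83529 = 36.8079 kN.
I_c = πr⁴/4 = π × 0.95⁴/4 = 0.639712 m⁴.
Centre of pressure: y_p = y_c + I_c/(y_c·A) = 0.95 + 0.639712/(0.95 × 2.83529) = 0.95 + 0.2375 = 1.1875 m along the plane.
The resultant acts 0.95 + 0.2375 = 1.1875 m (along the plate) below the hinge at the top edge, so the moment about the hinge is M = F × 1.1875 = 36.8079 × 1.1875 = 43.7094 kN·m.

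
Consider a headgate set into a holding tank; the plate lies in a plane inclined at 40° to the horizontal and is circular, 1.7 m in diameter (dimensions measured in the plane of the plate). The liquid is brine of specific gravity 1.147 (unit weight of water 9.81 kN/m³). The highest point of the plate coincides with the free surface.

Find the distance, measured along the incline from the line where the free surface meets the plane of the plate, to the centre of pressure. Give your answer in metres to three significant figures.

γ = 1.147 × 9.81 = 11.25207 kN/m³.
Let θ = 40° be the plate's angle to the horizontal; measure y along the incline from where the plane meets the free surface. Vertical depth h = y·sinθ with sinθ = 0.642788.
The centroid is at the centre, 0.85 m below the top of the plate, so y_c = 0.85 m and h_c = 0.85 × 0.642788 = 0.54637 m.
A = π(0.85)² = 2.2698 m².
Resultant F = γ·h_c·A = 11.25207 × 0.54637 × 2.2698 = 13.9543 kN.
I_c = πr⁴/4 = π × 0.85⁴/4 = 0.409983 m⁴.
Centre of pressure: y_p = y_c + I_c/(y_c·A) = 0.85 + 0.409983/(0.85 × 2.2698) = 0.85 + 0.2125 = 1.0625 m along the plane.

y_p = 1.06 m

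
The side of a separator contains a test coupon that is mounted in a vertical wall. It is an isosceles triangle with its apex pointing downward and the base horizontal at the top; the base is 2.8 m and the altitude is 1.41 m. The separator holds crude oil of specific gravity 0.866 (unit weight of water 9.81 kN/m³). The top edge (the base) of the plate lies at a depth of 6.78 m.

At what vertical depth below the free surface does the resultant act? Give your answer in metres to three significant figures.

γ = 0.866 × 9.81 = 8.49546 kN/m³.
With the apex down, the centroid sits h/3 = 1.41/3 = 0.47 m below the base (the top edge), so the centroid depth is h_c = 6.78 + 0.47 = 7.25 m.
A = ½ × 2.8 × 1.41 = 1.974 m².
Resultant F = γ·h_c·A = 8.49546 × 7.25 × 1.974 = 121.583 kN.
I_c = b·h³/36 = 2.8 × 1.41³/36 = 0.218028 m⁴.
Centre of pressure: y_p = y_c + I_c/(y_c·A) = 7.25 + 0.218028/(7.25 × 1.974) = 7.25 + 0.0152345 = 7.26523 m along the plane.

h_p = 7.27 m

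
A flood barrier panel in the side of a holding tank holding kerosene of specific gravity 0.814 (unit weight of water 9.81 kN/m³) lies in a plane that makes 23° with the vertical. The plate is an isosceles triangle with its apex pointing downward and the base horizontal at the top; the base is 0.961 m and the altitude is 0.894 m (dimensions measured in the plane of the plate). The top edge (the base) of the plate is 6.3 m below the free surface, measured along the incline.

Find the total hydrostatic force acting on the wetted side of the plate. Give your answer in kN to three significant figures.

γ = 0.814 × 9.81 = 7.98534 kN/m³.
The plate makes 23° with the vertical, i.e. θ = 90° − 23° = 67° to the horizontal. Measuring y along the incline from the free-surface line, vertical depth h = y·sinθ with sinθ = 0.920505.
With the apex down, the centroid sits h/3 = 0.894/3 = 0.298 m below the base (the top edge), so y_c = 6.3 + 0.298 = 6.598 m and h_c = 6.598 × 0.920505 = 6.07349 m.
A = ½ × 0.961 × 0.894 = 0.429567 m².
Resultant F = γ·h_c·A = 7.98534 × 6.07349 × 0.429567 = 20.8335 kN.

F ≈ 20.8 kN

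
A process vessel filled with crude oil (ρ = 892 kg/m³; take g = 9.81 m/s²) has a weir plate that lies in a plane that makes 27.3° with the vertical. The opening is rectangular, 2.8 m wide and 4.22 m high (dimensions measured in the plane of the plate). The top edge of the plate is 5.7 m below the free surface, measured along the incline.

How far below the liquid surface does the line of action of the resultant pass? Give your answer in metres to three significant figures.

h_p = 7.11 m

γ = ρg = 892 × 9.81 / 1000 = 8.75052 kN/m³.
The plate makes 27.3° with the vertical, i.e. θ = 90° − 27.3° = 62.7° to the horizontal. Measuring y along the incline from the free-surface line, vertical depth h = y·sinθ with sinθ = 0.888617.
The centroid lies 4.22/2 = 2.11 m below the top edge, so y_c = 5.7 + 2.11 = 7.81 m and h_c = 7.81 × 0.888617 = 6.9401 m.
A = 2.8 × 4.22 = 11.816 m².
Resultant F = γ·h_c·A = 8.75052 × 6.9401 × 11.816 = 717.58 kN.
I_c = b·h³/12 = 2.8 × 4.22³/12 = 17.5353 m⁴.
Centre of pressure: y_p = y_c + I_c/(y_c·A) = 7.81 + 17.5353/(7.81 × 11.816) = 7.81 + 0.190017 = 8.00002 m along the plane.
Vertically, h_p = y_p·sinθ = 8.00002 × 0.888617 = 7.10895 m.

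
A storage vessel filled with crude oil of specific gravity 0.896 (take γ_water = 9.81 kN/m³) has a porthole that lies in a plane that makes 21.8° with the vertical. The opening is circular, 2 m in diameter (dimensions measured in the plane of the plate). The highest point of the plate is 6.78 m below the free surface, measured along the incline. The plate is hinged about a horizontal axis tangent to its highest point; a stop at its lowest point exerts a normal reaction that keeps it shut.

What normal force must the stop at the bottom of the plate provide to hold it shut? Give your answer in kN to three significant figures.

P ≈ 103 kN

γ = 0.896 × 9.81 = 8.78976 kN/m³.
The plate makes 21.8° with the vertical, i.e. θ = 90° − 21.8° = 68.2° to the horizontal. Measuring y along the incline from the free-surface line, vertical depth h = y·sinθ with sinθ = 0.928486.
The centroid is at the centre, 1 m below the top of the plate, so y_c = 6.78 + 1 = 7.78 m and h_c = 7.78 × 0.928486 = 7.22362 m.
A = π(1)² = 3.14159 m².
Resultant F = γ·h_c·A = 8.78976 × 7.22362 × 3.14159 = 199.472 kN.
I_c = πr⁴/4 = π × 1⁴/4 = 0.785398 m⁴.
Centre of pressure: y_p = y_c + I_c/(y_c·A) = 7.78 + 0.785398/(7.78 × 3.14159) = 7.78 + 0.0321337 = 7.81213 m along the plane.
The resultant acts 1 + 0.0321337 = 1.03213 m (along the plate) below the hinge at the top edge, so the moment about the hinge is M = F × 1.03213 = 199.472 × 1.03213 = 205.881 kN·m.
A normal force at the bottom, 2 m from the hinge, must supply this moment: P = 205.881/2 = 102.941 kN.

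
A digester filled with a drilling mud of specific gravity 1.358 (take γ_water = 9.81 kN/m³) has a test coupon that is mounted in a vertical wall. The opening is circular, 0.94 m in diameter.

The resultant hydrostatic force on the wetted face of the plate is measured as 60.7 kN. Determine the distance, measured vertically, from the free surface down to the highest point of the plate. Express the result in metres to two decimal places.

d_top ≈ 6.10 m

γ = 1.358 × 9.81 = 13.32198 kN/m³.
A = π(0.47)² = 0.693978 m².
From F = γ·h_c·A, the centroid depth is h_c = 60.7/(13.32198 × 0.693978) = 6.5656 m.
The centroid is at the centre, 0.47 m below the top of the plate, so the highest point sits at h_top = 6.5656 − 0.47 = 6.0956 m below the surface.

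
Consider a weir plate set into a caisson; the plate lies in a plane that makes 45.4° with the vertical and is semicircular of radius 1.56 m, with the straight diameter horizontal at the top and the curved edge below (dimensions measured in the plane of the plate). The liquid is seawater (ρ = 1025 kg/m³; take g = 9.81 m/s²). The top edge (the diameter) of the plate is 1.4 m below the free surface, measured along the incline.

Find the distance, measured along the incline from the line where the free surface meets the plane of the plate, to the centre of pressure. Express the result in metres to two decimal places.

y_p = 2.14 m

γ = ρg = 1025 × 9.81 / 1000 = 10.05525 kN/m³.
The plate makes 45.4° with the vertical, i.e. θ = 90° − 45.4° = 44.6° to the horizontal. Measuring y along the incline from the free-surface line, vertical depth h = y·sinθ with sinθ = 0.702153.
The centroid of a semicircle lies 4r/(3π) = 0.662085 m from the diameter, here below the top edge, so y_c = 1.4 + 0.662085 = 2.06208 m and h_c = 2.06208 × 0.702153 = 1.4479 m.
A = πr²/2 = π × 1.56²/2 = 3.82269 m².
Resultant F = γ·h_c·A = 10.05525 × 1.4479 × 3.82269 = 55.6545 kN.
I_c = (π/8 − 8/(9π))·r⁴ = 0.109757 × 1.56⁴ = 0.650026 m⁴.
Centre of pressure: y_p = y_c + I_c/(y_c·A) = 2.06208 + 0.650026/(2.06208 × 3.82269) = 2.06208 + 0.0824624 = 2.14454 m along the plane.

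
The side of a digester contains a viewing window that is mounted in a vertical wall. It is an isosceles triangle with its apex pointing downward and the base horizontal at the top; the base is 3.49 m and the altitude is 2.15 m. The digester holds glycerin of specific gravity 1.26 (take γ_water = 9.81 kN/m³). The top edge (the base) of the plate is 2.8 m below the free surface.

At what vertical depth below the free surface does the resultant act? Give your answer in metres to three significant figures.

h_p = 3.59 m

γ = 1.26 × 9.81 = 12.3606 kN/m³.
With the apex down, the centroid sits h/3 = 2.15/3 = 0.716667 m below the base (the top edge), so the centroid depth is h_c = 2.8 + 0.716667 = 3.51667 m.
A = ½ × 3.49 × 2.15 = 3.75175 m².
Resultant F = γ·h_c·A = 12.3606 × 3.51667 × 3.75175 = 163.082 kN.
I_c = b·h³/36 = 3.49 × 2.15³/36 = 0.96347 m⁴.
Centre of pressure: y_p = y_c + I_c/(y_c·A) = 3.51667 + 0.96347/(3.51667 × 3.75175) = 3.51667 + 0.0730252 = 3.5897 m along the plane.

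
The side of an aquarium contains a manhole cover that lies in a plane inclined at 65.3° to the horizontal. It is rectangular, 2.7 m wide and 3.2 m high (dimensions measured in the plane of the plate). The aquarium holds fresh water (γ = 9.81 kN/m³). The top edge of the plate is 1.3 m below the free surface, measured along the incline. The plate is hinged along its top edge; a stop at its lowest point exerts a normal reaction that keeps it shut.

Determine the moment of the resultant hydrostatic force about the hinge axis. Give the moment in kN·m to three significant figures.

γ = 9.81 kN/m³.
Let θ = 65.3° be the plate's angle to the horizontal; measure y along the incline from where the plane meets the free surface. Vertical depth h = y·sinθ with sinθ = 0.908508.
The centroid lies 3.2/2 = 1.6 m below the top edge, so y_c = 1.3 + 1.6 = 2.9 m and h_c = 2.9 × 0.908508 = 2.63467 m.
A = 2.7 × 3.2 = 8.64 m².
Resultant F = γ·h_c·A = 9.81 × 2.63467 × 8.64 = 223.31 kN.
I_c = b·h³/12 = 2.7 × 3.2³/12 = 7.3728 m⁴.
Centre of pressure: y_p = y_c + I_c/(y_c·A) = 2.9 + 7.3728/(2.9 × 8.64) = 2.9 + 0.294253 = 3.19425 m along the plane.
The resultant acts 1.6 + 0.294253 = 1.89425 m (along the plate) below the hinge at the top edge, so the moment about the hinge is M = F × 1.89425 = 223.31 × 1.89425 = 423.005 kN·m.

M ≈ 423 kN·m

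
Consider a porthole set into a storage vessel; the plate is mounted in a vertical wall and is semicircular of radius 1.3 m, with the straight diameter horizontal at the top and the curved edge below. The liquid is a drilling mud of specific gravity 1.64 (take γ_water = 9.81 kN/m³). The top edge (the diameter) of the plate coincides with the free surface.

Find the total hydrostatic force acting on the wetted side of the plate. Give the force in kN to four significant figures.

F ≈ 23.56 kN

γ = 1.64 × 9.81 = 16.0884 kN/m³.
The centroid of a semicircle lies 4r/(3π) = 0.551737 m from the diameter, here below the top edge, so the centroid depth is h_c = 0.551737 m.
A = πr²/2 = π × 1.3²/2 = 2.65465 m².
Resultant F = γ·h_c·A = 16.0884 × 0.551737 × 2.65465 = 23.5642 kN.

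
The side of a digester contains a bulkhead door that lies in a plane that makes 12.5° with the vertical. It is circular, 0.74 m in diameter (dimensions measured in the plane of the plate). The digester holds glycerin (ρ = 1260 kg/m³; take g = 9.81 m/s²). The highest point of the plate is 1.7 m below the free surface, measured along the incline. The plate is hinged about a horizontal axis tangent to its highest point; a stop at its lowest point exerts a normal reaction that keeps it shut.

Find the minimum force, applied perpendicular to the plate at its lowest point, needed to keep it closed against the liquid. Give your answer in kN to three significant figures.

P ≈ 5.61 kN

γ = ρg = 1260 × 9.81 / 1000 = 12.3606 kN/m³.
The plate makes 12.5° with the vertical, i.e. θ = 90° − 12.5° = 77.5° to the horizontal. Measuring y along the incline from the free-surface line, vertical depth h = y·sinθ with sinθ = 0.976296.
The centroid is at the centre, 0.37 m below the top of the plate, so y_c = 1.7 + 0.37 = 2.07 m and h_c = 2.07 × 0.976296 = 2.02093 m.
A = π(0.37)² = 0.430084 m².
Resultant F = γ·h_c·A = 12.3606 × 2.02093 × 0.430084 = 10.7435 kN.
I_c = πr⁴/4 = π × 0.37⁴/4 = 0.0147196 m⁴.
Centre of pressure: y_p = y_c + I_c/(y_c·A) = 2.07 + 0.0147196/(2.07 × 0.430084) = 2.07 + 0.0165338 = 2.08653 m along the plane.
The resultant acts 0.37 + 0.0165338 = 0.386534 m (along the plate) below the hinge at the top edge, so the moment about the hinge is M = F × 0.386534 = 10.7435 × 0.386534 = 4.15273 kN·m.
A normal force at the bottom, 0.74 m from the hinge, must supply this moment: P = 4.15273/0.74 = 5.6118 kN.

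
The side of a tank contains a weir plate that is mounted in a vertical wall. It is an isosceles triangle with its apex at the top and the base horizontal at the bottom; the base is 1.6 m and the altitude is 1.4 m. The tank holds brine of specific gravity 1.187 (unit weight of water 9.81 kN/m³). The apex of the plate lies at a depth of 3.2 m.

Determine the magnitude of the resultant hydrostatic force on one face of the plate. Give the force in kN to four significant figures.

γ = 1.187 × 9.81 = 11.64447 kN/m³.
With the apex up, the centroid sits 2h/3 = 2 × 1.4/3 = 0.933333 m below the apex, so the centroid depth is h_c = 3.2 + 0.933333 = 4.13333 m.
A = ½ × 1.6 × 1.4 = 1.12 m².
Resultant F = γ·h_c·A = 11.64447 × 4.13333 × 1.12 = 53.9061 kN.

F ≈ 53.91 kN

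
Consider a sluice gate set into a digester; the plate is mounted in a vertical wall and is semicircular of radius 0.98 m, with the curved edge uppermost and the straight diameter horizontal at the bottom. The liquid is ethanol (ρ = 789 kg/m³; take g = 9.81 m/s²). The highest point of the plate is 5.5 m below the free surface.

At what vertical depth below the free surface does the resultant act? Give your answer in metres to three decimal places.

γ = ρg = 789 × 9.81 / 1000 = 7.74009 kN/m³.
The centroid lies 4r/(3π) = 0.415925 m above the diameter, so r − 4r/(3π) = 0.98 − 0.415925 = 0.564075 m below the topmost point, so the centroid depth is h_c = 5.5 + 0.564075 = 6.06407 m.
A = πr²/2 = π × 0.98²/2 = 1.50859 m².
Resultant F = γ·h_c·A = 7.74009 × 6.06407 × 1.50859 = 70.8079 kN.
I_c = (π/8 − 8/(9π))·r⁴ = 0.109757 × 0.98⁴ = 0.101236 m⁴.
Centre of pressure: y_p = y_c + I_c/(y_c·A) = 6.06407 + 0.101236/(6.06407 × 1.50859) = 6.06407 + 0.0110662 = 6.07514 m along the plane.

h_p = 6.075 m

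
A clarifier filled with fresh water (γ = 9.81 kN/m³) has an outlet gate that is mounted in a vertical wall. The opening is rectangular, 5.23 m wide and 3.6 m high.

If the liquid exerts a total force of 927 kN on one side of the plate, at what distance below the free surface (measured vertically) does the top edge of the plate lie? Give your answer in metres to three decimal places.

d_top ≈ 3.219 m

γ = 9.81 kN/m³.
A = 5.23 × 3.6 = 18.828 m².
From F = γ·h_c·A, the centroid depth is h_c = 927/(9.81 × 18.828) = 5.01888 m.
The centroid lies 3.6/2 = 1.8 m below the top edge, so the top edge sits at h_top = 5.01888 − 1.8 = 3.21888 m below the surface.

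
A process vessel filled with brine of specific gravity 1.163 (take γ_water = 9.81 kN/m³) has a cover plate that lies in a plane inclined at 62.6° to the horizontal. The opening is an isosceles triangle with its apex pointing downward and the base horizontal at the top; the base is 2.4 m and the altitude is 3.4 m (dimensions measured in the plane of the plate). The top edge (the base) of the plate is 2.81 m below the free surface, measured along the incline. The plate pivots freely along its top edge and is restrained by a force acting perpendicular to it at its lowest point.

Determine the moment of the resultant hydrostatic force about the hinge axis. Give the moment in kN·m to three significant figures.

γ = 1.163 × 9.81 = 11.40903 kN/m³.
Let θ = 62.6° be the plate's angle to the horizontal; measure y along the incline from where the plane meets the free surface. Vertical depth h = y·sinθ with sinθ = 0.887815.
With the apex down, the centroid sits h/3 = 3.4/3 = 1.13333 m below the base (the top edge), so y_c = 2.81 + 1.13333 = 3.94333 m and h_c = 3.94333 × 0.887815 = 3.50095 m.
A = ½ × 2.4 × 3.4 = 4.08 m².
Resultant F = γ·h_c·A = 11.40903 × 3.50095 × 4.08 = 162.965 kN.
I_c = b·h³/36 = 2.4 × 3.4³/36 = 2.62027 m⁴.
Centre of pressure: y_p = y_c + I_c/(y_c·A) = 3.94333 + 2.62027/(3.94333 × 4.08) = 3.94333 + 0.162863 = 4.10619 m along the plane.
The resultant acts 1.13333 + 0.162863 = 1.29619 m (along the plate) below the hinge at the top edge, so the moment about the hinge is M = F × 1.29619 = 162.965 × 1.29619 = 211.234 kN·m.

M ≈ 211 kN·m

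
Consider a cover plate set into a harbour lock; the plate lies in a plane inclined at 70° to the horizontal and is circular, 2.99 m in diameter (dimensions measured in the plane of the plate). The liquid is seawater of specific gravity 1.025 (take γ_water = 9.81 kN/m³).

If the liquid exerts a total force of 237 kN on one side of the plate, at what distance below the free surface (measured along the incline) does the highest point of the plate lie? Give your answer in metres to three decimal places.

y_top ≈ 2.077 m

γ = 1.025 × 9.81 = 10.05525 kN/m³.
A = π(1.495)² = 7.02154 m².
From F = γ·h_c·A, the centroid depth is h_c = 237/(10.05525 × 7.02154) = 3.35678 m.
Let θ = 70° be the plate's angle to the horizontal; measure y along the incline from where the plane meets the free surface. Vertical depth h = y·sinθ with sinθ = 0.939693.
Along the incline, y_c = h_c/sinθ = 3.35678/0.939693 = 3.57221 m.
The centroid is at the centre, 1.495 m below the top of the plate, so the highest point sits at y_top = 3.57221 − 1.495 = 2.07721 m along the incline.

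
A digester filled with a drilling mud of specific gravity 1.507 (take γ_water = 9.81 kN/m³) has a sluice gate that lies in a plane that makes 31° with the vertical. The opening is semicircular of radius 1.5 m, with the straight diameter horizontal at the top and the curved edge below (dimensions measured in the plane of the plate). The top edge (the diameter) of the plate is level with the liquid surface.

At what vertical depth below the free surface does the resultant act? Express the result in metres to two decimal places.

γ = 1.507 × 9.81 = 14.78367 kN/m³.
The plate makes 31° with the vertical, i.e. θ = 90° − 31° = 59° to the horizontal. Measuring y along the incline from the free-surface line, vertical depth h = y·sinθ with sinθ = 0.857167.
The centroid of a semicircle lies 4r/(3π) = 0.63662 m from the diameter, here below the top edge, so y_c = 0.63662 m and h_c = 0.63662 × 0.857167 = 0.54569 m.
A = πr²/2 = π × 1.5²/2 = 3.53429 m².
Resultant F = γ·h_c·A = 14.78367 × 0.54569 × 3.53429 = 28.5122 kN.
I_c = (π/8 − 8/(9π))·r⁴ = 0.109757 × 1.5⁴ = 0.555645 m⁴.
Centre of pressure: y_p = y_c + I_c/(y_c·A) = 0.63662 + 0.555645/(0.63662 × 3.53429) = 0.63662 + 0.246953 = 0.883573 m along the plane.
Vertically, h_p = y_p·sinθ = 0.883573 × 0.857167 = 0.75737 m.

h_p = 0.76 m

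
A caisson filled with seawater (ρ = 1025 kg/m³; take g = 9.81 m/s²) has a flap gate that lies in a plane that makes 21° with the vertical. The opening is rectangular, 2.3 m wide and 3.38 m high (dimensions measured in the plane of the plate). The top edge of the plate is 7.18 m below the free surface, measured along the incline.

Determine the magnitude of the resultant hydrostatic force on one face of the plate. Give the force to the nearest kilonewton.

γ = ρg = 1025 × 9.81 / 1000 = 10.05525 kN/m³.
The plate makes 21° with the vertical, i.e. θ = 90° − 21° = 69° to the horizontal. Measuring y along the incline from the free-surface line, vertical depth h = y·sinθ with sinθ = 0.933580.
The centroid lies 3.38/2 = 1.69 m below the top edge, so y_c = 7.18 + 1.69 = 8.87 m and h_c = 8.87 × 0.933580 = 8.28085 m.
A = 2.3 × 3.38 = 7.774 m².
Resultant F = γ·h_c·A = 10.05525 × 8.28085 × 7.774 = 647.31 kN.

F ≈ 647 kN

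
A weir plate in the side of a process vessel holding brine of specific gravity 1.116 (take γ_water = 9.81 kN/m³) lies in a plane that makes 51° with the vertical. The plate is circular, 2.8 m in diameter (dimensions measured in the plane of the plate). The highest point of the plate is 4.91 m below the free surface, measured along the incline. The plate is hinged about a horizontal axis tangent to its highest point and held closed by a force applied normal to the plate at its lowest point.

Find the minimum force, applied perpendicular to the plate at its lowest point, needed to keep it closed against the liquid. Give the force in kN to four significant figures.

P ≈ 141.3 kN

γ = 1.116 × 9.81 = 10.94796 kN/m³.
The plate makes 51° with the vertical, i.e. θ = 90° − 51° = 39° to the horizontal. Measuring y along the incline from the free-surface line, vertical depth h = y·sinθ with sinθ = 0.629320.
The centroid is at the centre, 1.4 m below the top of the plate, so y_c = 4.91 + 1.4 = 6.31 m and h_c = 6.31 × 0.629320 = 3.97101 m.
A = π(1.4)² = 6.15752 m².
Resultant F = γ·h_c·A = 10.94796 × 3.97101 × 6.15752 = 267.695 kN.
I_c = πr⁴/4 = π × 1.4⁴/4 = 3.01719 m⁴.
Centre of pressure: y_p = y_c + I_c/(y_c·A) = 6.31 + 3.01719/(6.31 × 6.15752) = 6.31 + 0.0776547 = 6.38765 m along the plane.
The resultant acts 1.4 + 0.0776547 = 1.47765 m (along the plate) below the hinge at the top edge, so the moment about the hinge is M = F × 1.47765 = 267.695 × 1.47765 = 395.56 kN·m.
A normal force at the bottom, 2.8 m from the hinge, must supply this moment: P = 395.56/2.8 = 141.271 kN.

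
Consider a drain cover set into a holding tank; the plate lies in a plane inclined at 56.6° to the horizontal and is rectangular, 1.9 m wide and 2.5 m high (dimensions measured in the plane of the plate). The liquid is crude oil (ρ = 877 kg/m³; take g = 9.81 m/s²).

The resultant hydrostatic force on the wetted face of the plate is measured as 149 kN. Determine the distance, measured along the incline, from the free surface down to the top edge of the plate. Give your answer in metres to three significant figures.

y_top ≈ 3.12 m

γ = ρg = 877 × 9.81 / 1000 = 8.60337 kN/m³.
A = 1.9 × 2.5 = 4.75 m².
From F = γ·h_c·A, the centroid depth is h_c = 149/(8.60337 × 4.75) = 3.64606 m.
Let θ = 56.6° be the plate's angle to the horizontal; measure y along the incline from where the plane meets the free surface. Vertical depth h = y·sinθ with sinθ = 0.834848.
Along the incline, y_c = h_c/sinθ = 3.64606/0.834848 = 4.36733 m.
The centroid lies 2.5/2 = 1.25 m below the top edge, so the top edge sits at y_top = 4.36733 − 1.25 = 3.11733 m along the incline.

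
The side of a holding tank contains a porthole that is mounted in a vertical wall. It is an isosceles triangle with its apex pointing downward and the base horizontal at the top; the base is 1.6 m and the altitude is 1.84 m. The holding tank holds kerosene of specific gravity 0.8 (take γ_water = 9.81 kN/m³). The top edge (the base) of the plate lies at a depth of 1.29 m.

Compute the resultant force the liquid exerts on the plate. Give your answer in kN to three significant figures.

F ≈ 22.0 kN

γ = 0.8 × 9.81 = 7.848 kN/m³.
With the apex down, the centroid sits h/3 = 1.84/3 = 0.613333 m below the base (the top edge), so the centroid depth is h_c = 1.29 + 0.613333 = 1.90333 m.
A = ½ × 1.6 × 1.84 = 1.472 m².
Resultant F = γ·h_c·A = 7.848 × 1.90333 × 1.472 = 21.9878 kN.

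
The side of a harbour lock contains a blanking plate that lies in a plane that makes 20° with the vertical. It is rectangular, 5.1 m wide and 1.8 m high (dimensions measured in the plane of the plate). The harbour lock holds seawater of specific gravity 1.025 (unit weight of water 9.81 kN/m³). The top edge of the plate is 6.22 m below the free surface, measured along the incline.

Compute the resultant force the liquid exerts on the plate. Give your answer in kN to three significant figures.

F ≈ 618 kN

γ = 1.025 × 9.81 = 10.05525 kN/m³.
The plate makes 20° with the vertical, i.e. θ = 90° − 20° = 70° to the horizontal. Measuring y along the incline from the free-surface line, vertical depth h = y·sinθ with sinθ = 0.939693.
The centroid lies 1.8/2 = 0.9 m below the top edge, so y_c = 6.22 + 0.9 = 7.12 m and h_c = 7.12 × 0.939693 = 6.69061 m.
A = 5.1 × 1.8 = 9.18 m².
Resultant F = γ·h_c·A = 10.05525 × 6.69061 × 9.18 = 617.591 kN.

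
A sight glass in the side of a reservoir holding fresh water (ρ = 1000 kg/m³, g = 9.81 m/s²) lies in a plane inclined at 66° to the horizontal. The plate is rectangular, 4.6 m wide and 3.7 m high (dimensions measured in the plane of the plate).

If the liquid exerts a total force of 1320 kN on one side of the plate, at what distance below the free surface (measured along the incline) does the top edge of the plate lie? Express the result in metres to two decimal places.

γ = ρg = 1000 × 9.81 = 9810 N/m³ = 9.81 kN/m³.
A = 4.6 × 3.7 = 17.02 m².
From F = γ·h_c·A, the centroid depth is h_c = 1320/(9.81 × 17.02) = 7.90579 m.
Let θ = 66° be the plate's angle to the horizontal; measure y along the incline from where the plane meets the free surface. Vertical depth h = y·sinθ with sinθ = 0.913545.
Along the incline, y_c = h_c/sinθ = 7.90579/0.913545 = 8.65397 m.
The centroid lies 3.7/2 = 1.85 m below the top edge, so the top edge sits at y_top = 8.65397 − 1.85 = 6.80397 m along the incline.

y_top ≈ 6.80 m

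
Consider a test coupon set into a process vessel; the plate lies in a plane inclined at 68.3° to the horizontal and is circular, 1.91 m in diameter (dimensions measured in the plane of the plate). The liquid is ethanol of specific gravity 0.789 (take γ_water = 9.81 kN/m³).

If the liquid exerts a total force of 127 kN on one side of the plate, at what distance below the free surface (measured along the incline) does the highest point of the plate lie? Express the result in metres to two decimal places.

y_top ≈ 5.21 m

γ = 0.789 × 9.81 = 7.74009 kN/m³.
A = π(0.955)² = 2.86521 m².
From F = γ·h_c·A, the centroid depth is h_c = 127/(7.74009 × 2.86521) = 5.72666 m.
Let θ = 68.3° be the plate's angle to the horizontal; measure y along the incline from where the plane meets the free surface. Vertical depth h = y·sinθ with sinθ = 0.929133.
Along the incline, y_c = h_c/sinθ = 5.72666/0.929133 = 6.16344 m.
The centroid is at the centre, 0.955 m below the top of the plate, so the highest point sits at y_top = 6.16344 − 0.955 = 5.20844 m along the incline.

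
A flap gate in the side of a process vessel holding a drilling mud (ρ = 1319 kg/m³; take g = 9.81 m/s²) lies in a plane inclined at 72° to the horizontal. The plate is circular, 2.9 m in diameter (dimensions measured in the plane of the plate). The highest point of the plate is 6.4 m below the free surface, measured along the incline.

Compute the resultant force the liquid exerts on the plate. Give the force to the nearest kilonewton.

γ = ρg = 1319 × 9.81 / 1000 = 12.93939 kN/m³.
Let θ = 72° be the plate's angle to the horizontal; measure y along the incline from where the plane meets the free surface. Vertical depth h = y·sinθ with sinθ = 0.951057.
The centroid is at the centre, 1.45 m below the top of the plate, so y_c = 6.4 + 1.45 = 7.85 m and h_c = 7.85 × 0.951057 = 7.4658 m.
A = π(1.45)² = 6.6052 m².
Resultant F = γ·h_c·A = 12.93939 × 7.4658 × 6.6052 = 638.081 kN.

F ≈ 638 kN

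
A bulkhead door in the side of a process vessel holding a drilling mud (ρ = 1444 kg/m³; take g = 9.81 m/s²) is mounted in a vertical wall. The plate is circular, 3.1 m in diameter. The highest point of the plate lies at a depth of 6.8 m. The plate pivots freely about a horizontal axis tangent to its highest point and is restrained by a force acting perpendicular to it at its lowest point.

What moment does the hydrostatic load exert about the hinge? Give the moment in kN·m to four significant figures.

M ≈ 1448 kN·m

γ = ρg = 1444 × 9.81 / 1000 = 14.16564 kN/m³.
The centroid is at the centre, 1.55 m below the top of the plate, so the centroid depth is h_c = 6.8 + 1.55 = 8.35 m.
A = π(1.55)² = 7.54768 m².
Resultant F = γ·h_c·A = 14.16564 × 8.35 × 7.54768 = 892.763 kN.
I_c = πr⁴/4 = π × 1.55⁴/4 = 4.53332 m⁴.
Centre of pressure: y_p = y_c + I_c/(y_c·A) = 8.35 + 4.53332/(8.35 × 7.54768) = 8.35 + 0.0719311 = 8.42193 m along the plane.
The resultant acts 1.55 + 0.0719311 = 1.62193 m (along the plate) below the hinge at the top edge, so the moment about the hinge is M = F × 1.62193 = 892.763 × 1.62193 = 1448 kN·m.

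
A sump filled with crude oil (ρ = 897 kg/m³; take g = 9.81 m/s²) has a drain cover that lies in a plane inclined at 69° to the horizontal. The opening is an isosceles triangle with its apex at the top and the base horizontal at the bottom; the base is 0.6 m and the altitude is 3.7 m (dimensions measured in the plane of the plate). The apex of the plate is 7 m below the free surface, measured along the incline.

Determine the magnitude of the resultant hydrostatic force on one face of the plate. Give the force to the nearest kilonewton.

γ = ρg = 897 × 9.81 / 1000 = 8.79957 kN/m³.
Let θ = 69° be the plate's angle to the horizontal; measure y along the incline from where the plane meets the free surface. Vertical depth h = y·sinθ with sinθ = 0.933580.
With the apex up, the centroid sits 2h/3 = 2 × 3.7/3 = 2.46667 m below the apex, so y_c = 7 + 2.46667 = 9.46667 m and h_c = 9.46667 × 0.933580 = 8.83789 m.
A = ½ × 0.6 × 3.7 = 1.11 m².
Resultant F = γ·h_c·A = 8.79957 × 8.83789 × 1.11 = 86.3243 kN.

F ≈ 86 kN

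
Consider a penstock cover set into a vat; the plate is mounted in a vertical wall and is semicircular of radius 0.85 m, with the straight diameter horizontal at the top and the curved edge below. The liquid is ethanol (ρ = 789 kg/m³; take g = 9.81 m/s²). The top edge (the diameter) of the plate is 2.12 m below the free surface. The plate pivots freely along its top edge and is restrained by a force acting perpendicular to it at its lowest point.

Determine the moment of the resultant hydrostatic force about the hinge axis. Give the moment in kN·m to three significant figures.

M ≈ 8.30 kN·m

γ = ρg = 789 × 9.81 / 1000 = 7.74009 kN/m³.
The centroid of a semicircle lies 4r/(3π) = 0.360751 m from the diameter, here below the top edge, so the centroid depth is h_c = 2.12 + 0.360751 = 2.48075 m.
A = πr²/2 = π × 0.85²/2 = 1.1349 m².
Resultant F = γ·h_c·A = 7.74009 × 2.48075 × 1.1349 = 21.7915 kN.
I_c = (π/8 − 8/(9π))·r⁴ = 0.109757 × 0.85⁴ = 0.0572938 m⁴.
Centre of pressure: y_p = y_c + I_c/(y_c·A) = 2.48075 + 0.0572938/(2.48075 × 1.1349) = 2.48075 + 0.0203501 = 2.5011 m along the plane.
The resultant acts 0.360751 + 0.0203501 = 0.381101 m (along the plate) below the hinge at the top edge, so the moment about the hinge is M = F × 0.381101 = 21.7915 × 0.381101 = 8.30476 kN·m.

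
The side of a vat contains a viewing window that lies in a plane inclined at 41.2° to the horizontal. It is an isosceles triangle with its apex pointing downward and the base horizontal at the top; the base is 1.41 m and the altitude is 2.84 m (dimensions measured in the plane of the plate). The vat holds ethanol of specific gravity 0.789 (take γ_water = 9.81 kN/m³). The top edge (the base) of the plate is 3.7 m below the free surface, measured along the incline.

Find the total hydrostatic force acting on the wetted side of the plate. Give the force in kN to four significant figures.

γ = 0.789 × 9.81 = 7.74009 kN/m³.
Let θ = 41.2° be the plate's angle to the horizontal; measure y along the incline from where the plane meets the free surface. Vertical depth h = y·sinθ with sinθ = 0.658689.
With the apex down, the centroid sits h/3 = 2.84/3 = 0.946667 m below the base (the top edge), so y_c = 3.7 + 0.946667 = 4.64667 m and h_c = 4.64667 × 0.658689 = 3.06071 m.
A = ½ × 1.41 × 2.84 = 2.0022 m².
Resultant F = γ·h_c·A = 7.74009 × 3.06071 × 2.0022 = 47.4325 kN.

F ≈ 47.43 kN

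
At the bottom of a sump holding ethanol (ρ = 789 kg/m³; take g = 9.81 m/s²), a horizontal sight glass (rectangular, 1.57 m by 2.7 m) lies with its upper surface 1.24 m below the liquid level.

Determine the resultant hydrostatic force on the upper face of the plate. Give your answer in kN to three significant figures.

γ = ρg = 789 × 9.81 / 1000 = 7.74009 kN/m³.
The plate is horizontal, so pressure is uniform at p = γ·h = 7.74009 × 1.24 = 9.59771 kN/m².
A = 1.57 × 2.7 = 4.239 m².
F = p·A = 9.59771 × 4.239 = 40.6847 kN.

F ≈ 40.7 kN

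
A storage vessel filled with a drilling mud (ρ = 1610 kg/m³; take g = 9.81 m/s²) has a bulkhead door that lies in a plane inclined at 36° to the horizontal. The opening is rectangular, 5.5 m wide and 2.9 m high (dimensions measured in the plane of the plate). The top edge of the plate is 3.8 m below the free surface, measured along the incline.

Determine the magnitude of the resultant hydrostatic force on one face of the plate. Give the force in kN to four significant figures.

γ = ρg = 1610 × 9.81 / 1000 = 15.7941 kN/m³.
Let θ = 36° be the plate's angle to the horizontal; measure y along the incline from where the plane meets the free surface. Vertical depth h = y·sinθ with sinθ = 0.587785.
The centroid lies 2.9/2 = 1.45 m below the top edge, so y_c = 3.8 + 1.45 = 5.25 m and h_c = 5.25 × 0.587785 = 3.08587 m.
A = 5.5 × 2.9 = 15.95 m².
Resultant F = γ·h_c·A = 15.7941 × 3.08587 × 15.95 = 777.38 kN.

F ≈ 777.4 kN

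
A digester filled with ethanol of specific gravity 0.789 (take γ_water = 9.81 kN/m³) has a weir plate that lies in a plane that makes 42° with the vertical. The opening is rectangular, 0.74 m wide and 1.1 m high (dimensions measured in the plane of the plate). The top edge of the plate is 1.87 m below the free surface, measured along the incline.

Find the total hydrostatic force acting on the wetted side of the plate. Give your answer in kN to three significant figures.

F ≈ 11.3 kN

γ = 0.789 × 9.81 = 7.74009 kN/m³.
The plate makes 42° with the vertical, i.e. θ = 90° − 42° = 48° to the horizontal. Measuring y along the incline from the free-surface line, vertical depth h = y·sinθ with sinθ = 0.743145.
The centroid lies 1.1/2 = 0.55 m below the top edge, so y_c = 1.87 + 0.55 = 2.42 m and h_c = 2.42 × 0.743145 = 1.79841 m.
A = 0.74 × 1.1 = 0.814 m².
Resultant F = γ·h_c·A = 7.74009 × 1.79841 × 0.814 = 11.3308 kN.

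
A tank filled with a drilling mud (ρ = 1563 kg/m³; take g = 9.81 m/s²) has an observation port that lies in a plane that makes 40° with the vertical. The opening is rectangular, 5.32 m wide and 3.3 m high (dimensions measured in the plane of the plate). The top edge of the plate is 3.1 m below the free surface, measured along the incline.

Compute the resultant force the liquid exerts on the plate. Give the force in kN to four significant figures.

γ = ρg = 1563 × 9.81 / 1000 = 15.33303 kN/m³.
The plate makes 40° with the vertical, i.e. θ = 90° − 40° = 50° to the horizontal. Measuring y along the incline from the free-surface line, vertical depth h = y·sinθ with sinθ = 0.766044.
The centroid lies 3.3/2 = 1.65 m below the top edge, so y_c = 3.1 + 1.65 = 4.75 m and h_c = 4.75 × 0.766044 = 3.63871 m.
A = 5.32 × 3.3 = 17.556 m².
Resultant F = γ·h_c·A = 15.33303 × 3.63871 × 17.556 = 979.492 kN.

F ≈ 979.5 kN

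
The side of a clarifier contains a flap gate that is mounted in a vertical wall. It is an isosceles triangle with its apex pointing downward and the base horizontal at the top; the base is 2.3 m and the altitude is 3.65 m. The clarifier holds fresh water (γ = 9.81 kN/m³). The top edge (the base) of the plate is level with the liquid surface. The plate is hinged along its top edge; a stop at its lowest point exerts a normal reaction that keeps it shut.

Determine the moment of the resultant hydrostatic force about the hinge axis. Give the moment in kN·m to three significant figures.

γ = 9.81 kN/m³.
With the apex down, the centroid sits h/3 = 3.65/3 = 1.21667 m below the base (the top edge), so the centroid depth is h_c = 1.21667 m.
A = ½ × 2.3 × 3.65 = 4.1975 m².
Resultant F = γ·h_c·A = 9.81 × 1.21667 × 4.1975 = 50.0994 kN.
I_c = b·h³/36 = 2.3 × 3.65³/36 = 3.10673 m⁴.
Centre of pressure: y_p = y_c + I_c/(y_c·A) = 1.21667 + 3.10673/(1.21667 × 4.1975) = 1.21667 + 0.608331 = 1.825 m along the plane.
The resultant acts 1.21667 + 0.608331 = 1.825 m (along the plate) below the hinge at the top edge, so the moment about the hinge is M = F × 1.825 = 50.0994 × 1.825 = 91.4314 kN·m.

M ≈ 91.4 kN·m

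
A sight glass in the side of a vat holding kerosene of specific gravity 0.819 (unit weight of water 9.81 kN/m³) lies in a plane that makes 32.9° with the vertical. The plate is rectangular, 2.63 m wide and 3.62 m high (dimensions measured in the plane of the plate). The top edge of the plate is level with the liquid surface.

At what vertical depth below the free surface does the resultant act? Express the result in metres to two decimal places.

γ = 0.819 × 9.81 = 8.03439 kN/m³.
The plate makes 32.9° with the vertical, i.e. θ = 90° − 32.9° = 57.1° to the horizontal. Measuring y along the incline from the free-surface line, vertical depth h = y·sinθ with sinθ = 0.839620.
The centroid lies 3.62/2 = 1.81 m below the top edge, so y_c = 1.81 m and h_c = 1.81 × 0.839620 = 1.51971 m.
A = 2.63 × 3.62 = 9.5206 m².
Resultant F = γ·h_c·A = 8.03439 × 1.51971 × 9.5206 = 116.246 kN.
I_c = b·h³/12 = 2.63 × 3.62³/12 = 10.3968 m⁴.
Centre of pressure: y_p = y_c + I_c/(y_c·A) = 1.81 + 10.3968/(1.81 × 9.5206) = 1.81 + 0.603333 = 2.41333 m along the plane.
Vertically, h_p = y_p·sinθ = 2.41333 × 0.839620 = 2.02628 m.

h_p = 2.03 m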